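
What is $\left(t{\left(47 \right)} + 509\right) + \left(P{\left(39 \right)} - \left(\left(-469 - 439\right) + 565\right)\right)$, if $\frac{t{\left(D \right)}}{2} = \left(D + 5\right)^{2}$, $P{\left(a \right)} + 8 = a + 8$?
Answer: $6299$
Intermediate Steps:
$P{\left(a \right)} = a$ ($P{\left(a \right)} = -8 + \left(a + 8\right) = -8 + \left(8 + a\right) = a$)
$t{\left(D \right)} = 2 \left(5 + D\right)^{2}$ ($t{\left(D \right)} = 2 \left(D + 5\right)^{2} = 2 \left(5 + D\right)^{2}$)
$\left(t{\left(47 \right)} + 509\right) + \left(P{\left(39 \right)} - \left(\left(-469 - 439\right) + 565\right)\right) = \left(2 \left(5 + 47\right)^{2} + 509\right) + \left(39 - \left(\left(-469 - 439\right) + 565\right)\right) = \left(2 \cdot 52^{2} + 509\right) + \left(39 - \left(-908 + 565\right)\right) = \left(2 \cdot 2704 + 509\right) + \left(39 - -343\right) = \left(5408 + 509\right) + \left(39 + 343\right) = 5917 + 382 = 6299$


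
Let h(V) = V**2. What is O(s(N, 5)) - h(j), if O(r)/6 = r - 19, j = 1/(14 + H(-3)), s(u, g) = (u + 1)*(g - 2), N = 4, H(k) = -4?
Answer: -2401/100 ≈ -24.010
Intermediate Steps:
s(u, g) = (1 + u)*(-2 + g)
j = 1/10 (j = 1/(14 - 4) = 1/10 ≈ 0.10000)
O(r) = -114 + 6*r (O(r) = 6*(r - 19) = 6*(-19 + r) = -114 + 6*r)
O(s(N, 5)) - h(j) = (-114 + 6*(-2 + 5 - 2*4 + 5*4)) - (1/10)**2 = (-114 + 6*(-2 + 5 - 8 + 20)) - 1*1/100 = (-114 + 6*15) - 1/100 = (-114 + 90) - 1/100 = -24 - 1/100 = -2401/100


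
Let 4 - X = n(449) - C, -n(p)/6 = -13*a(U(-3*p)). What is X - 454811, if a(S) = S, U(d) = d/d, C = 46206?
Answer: -408679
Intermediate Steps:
U(d) = 1
n(p) = 78 (n(p) = -(-78) = -6*(-13) = 78)
X = 46132 (X = 4 - (78 - 1*46206) = 4 - (78 - 46206) = 4 - 1*(-46128) = 4 + 46128 = 46132)
X - 454811 = 46132 - 454811 = -408679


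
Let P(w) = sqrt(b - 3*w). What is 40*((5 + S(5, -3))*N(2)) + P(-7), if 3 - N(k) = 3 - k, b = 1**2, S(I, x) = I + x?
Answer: 560 + sqrt(22) ≈ 564.69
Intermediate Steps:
b = 1
N(k) = k (N(k) = 3 - (3 - k) = 3 + (-3 + k) = k)
P(w) = sqrt(1 - 3*w)
40*((5 + S(5, -3))*N(2)) + P(-7) = 40*((5 + (5 - 3))*2) + sqrt(1 - 3*(-7)) = 40*((5 + 2)*2) + sqrt(1 + 21) = 40*(7*2) + sqrt(22) = 40*14 + sqrt(22) = 560 + sqrt(22)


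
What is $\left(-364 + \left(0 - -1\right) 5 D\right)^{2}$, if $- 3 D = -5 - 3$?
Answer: $\frac{1106704}{9} \approx 1.2297 \cdot 10^{5}$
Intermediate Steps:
$D = \frac{8}{3}$ ($D = - \frac{-5 - 3}{3} = \left(- \frac{1}{3}\right) \left(-8\right) = \frac{8}{3} \approx 2.6667$)
$\left(-364 + \left(0 - -1\right) 5 D\right)^{2} = \left(-364 + \left(0 - -1\right) 5 \cdot \frac{8}{3}\right)^{2} = \left(-364 + \left(0 + 1\right) 5 \cdot \frac{8}{3}\right)^{2} = \left(-364 + 1 \cdot 5 \cdot \frac{8}{3}\right)^{2} = \left(-364 + 5 \cdot \frac{8}{3}\right)^{2} = \left(-364 + \frac{40}{3}\right)^{2} = \left(- \frac{1052}{3}\right)^{2} = \frac{1106704}{9}$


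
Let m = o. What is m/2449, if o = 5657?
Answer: 5657/2449 ≈ 2.3099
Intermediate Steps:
m = 5657
m/2449 = 5657/2449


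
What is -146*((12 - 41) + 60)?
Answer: -4526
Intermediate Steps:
-146*((12 - 41) + 60) = -146*(-29 + 60) = -146*31 = -4526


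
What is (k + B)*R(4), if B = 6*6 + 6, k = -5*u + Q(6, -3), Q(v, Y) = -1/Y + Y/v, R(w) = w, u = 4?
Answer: 262/3 ≈ 87.333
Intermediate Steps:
k = -121/6 (k = -5*4 + (-1/(-3) - 3/6) = -20 + (-1*(-⅓) - 3*⅙) = -20 + (⅓ - ½) = -20 - ⅙ = -121/6 ≈ -20.167)
B = 42 (B = 36 + 6 = 42)
(k + B)*R(4) = (-121/6 + 42)*4 = (131/6)*4 = 262/3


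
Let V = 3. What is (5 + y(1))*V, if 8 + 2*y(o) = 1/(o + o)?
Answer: 15/4 ≈ 3.7500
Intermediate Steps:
y(o) = -4 + 1/(4*o) (y(o) = -4 + 1/(2*(o + o)) = -4 + 1/(2*((2*o))) = -4 + (1/(2*o))/2 = -4 + 1/(4*o))
(5 + y(1))*V = (5 + (-4 + (1/4)/1))*3 = (5 + (-4 + (1/4)*1))*3 = (5 + (-4 + 1/4))*3 = (5 - 15/4)*3 = (5/4)*3 = 15/4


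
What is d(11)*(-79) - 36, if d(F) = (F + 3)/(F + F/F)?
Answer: -769/6 ≈ -128.17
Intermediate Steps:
d(F) = (3 + F)/(1 + F) (d(F) = (3 + F)/(F + 1) = (3 + F)/(1 + F))
d(11)*(-79) - 36 = ((3 + 11)/(1 + 11))*(-79) - 36 = (14/12)*(-79) - 36 = ((1/12)*14)*(-79) - 36 = (7/6)*(-79) - 36 = -553/6 - 36 = -769/6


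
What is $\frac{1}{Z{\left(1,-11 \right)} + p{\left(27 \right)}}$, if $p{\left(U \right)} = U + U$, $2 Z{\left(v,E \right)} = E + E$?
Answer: $\frac{1}{43} \approx 0.023256$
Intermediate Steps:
$Z{\left(v,E \right)} = E$ ($Z{\left(v,E \right)} = \frac{E + E}{2} = \frac{2 E}{2} = E$)
$p{\left(U \right)} = 2 U$
$\frac{1}{Z{\left(1,-11 \right)} + p{\left(27 \right)}} = \frac{1}{-11 + 2 \cdot 27} = \frac{1}{-11 + 54} = \frac{1}{43}$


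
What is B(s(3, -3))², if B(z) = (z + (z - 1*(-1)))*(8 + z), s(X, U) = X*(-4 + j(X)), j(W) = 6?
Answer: 33124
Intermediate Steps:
s(X, U) = 2*X (s(X, U) = X*(-4 + 6) = X*2 = 2*X)
B(z) = (1 + 2*z)*(8 + z) (B(z) = (z + (z + 1))*(8 + z) = (z + (1 + z))*(8 + z) = (1 + 2*z)*(8 + z))
B(s(3, -3))² = (8 + 2*(2*3)² + 17*(2*3))² = (8 + 2*6² + 17*6)² = (8 + 2*36 + 102)² = (8 + 72 + 102)² = 182² = 33124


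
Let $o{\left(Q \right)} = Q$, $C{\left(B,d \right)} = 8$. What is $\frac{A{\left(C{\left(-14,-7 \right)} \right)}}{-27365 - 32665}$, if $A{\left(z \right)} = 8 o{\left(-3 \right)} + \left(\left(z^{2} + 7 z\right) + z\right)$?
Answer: $- \frac{52}{30015} \approx -0.0017325$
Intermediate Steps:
$A{\left(z \right)} = -24 + z^{2} + 8 z$ ($A{\left(z \right)} = 8 \left(-3\right) + \left(\left(z^{2} + 7 z\right) + z\right) = -24 + \left(z^{2} + 8 z\right) = -24 + z^{2} + 8 z$)
$\frac{A{\left(C{\left(-14,-7 \right)} \right)}}{-27365 - 32665} = \frac{-24 + 8^{2} + 8 \cdot 8}{-27365 - 32665} = \frac{-24 + 64 + 64}{-60030} = 104 \left(- \frac{1}{60030}\right) = - \frac{52}{30015}$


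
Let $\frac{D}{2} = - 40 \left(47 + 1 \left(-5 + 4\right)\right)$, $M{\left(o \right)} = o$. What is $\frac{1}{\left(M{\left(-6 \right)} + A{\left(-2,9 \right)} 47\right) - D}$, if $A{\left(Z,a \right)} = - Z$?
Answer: $\frac{1}{3768} \approx 0.00026539$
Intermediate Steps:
$D = -3680$ ($D = 2 \left(- 40 \left(47 + 1 \left(-5 + 4\right)\right)\right) = 2 \left(- 40 \left(47 + 1 \left(-1\right)\right)\right) = 2 \left(- 40 \left(47 - 1\right)\right) = 2 \left(\left(-40\right) 46\right) = 2 \left(-1840\right) = -3680$)
$\frac{1}{\left(M{\left(-6 \right)} + A{\left(-2,9 \right)} 47\right) - D} = \frac{1}{\left(-6 + \left(-1\right) \left(-2\right) 47\right) - -3680} = \frac{1}{\left(-6 + 2 \cdot 47\right) + 3680} = \frac{1}{\left(-6 + 94\right) + 3680} = \frac{1}{88 + 3680} = \frac{1}{3768}$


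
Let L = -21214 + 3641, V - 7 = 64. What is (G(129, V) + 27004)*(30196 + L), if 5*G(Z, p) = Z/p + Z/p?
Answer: 121012636394/355 ≈ 3.4088e+8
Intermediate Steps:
V = 71 (V = 7 + 64 = 71)
L = -17573
G(Z, p) = 2*Z/(5*p) (G(Z, p) = (Z/p + Z/p)/5 = (2*Z/p)/5 = 2*Z/(5*p))
(G(129, V) + 27004)*(30196 + L) = ((⅖)*129/71 + 27004)*(30196 - 17573) = ((⅖)*129*(1/71) + 27004)*12623 = (258/355 + 27004)*12623 = (9586678/355)*12623 = 121012636394/355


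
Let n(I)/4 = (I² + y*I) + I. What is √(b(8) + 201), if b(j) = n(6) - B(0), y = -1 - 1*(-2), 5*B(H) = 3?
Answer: 3*√1090/5 ≈ 19.809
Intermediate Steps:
B(H) = ⅗ (B(H) = (⅕)*3 = ⅗)
y = 1 (y = -1 + 2 = 1)
n(I) = 4*I² + 8*I (n(I) = 4*((I² + 1*I) + I) = 4*((I² + I) + I) = 4*((I + I²) + I) = 4*(I² + 2*I) = 4*I² + 8*I)
b(j) = 957/5 (b(j) = 4*6*(2 + 6) - 1*⅗ = 4*6*8 - ⅗ = 192 - ⅗ = 957/5)
√(b(8) + 201) = √(957/5 + 201) = √(1962/5) = 3*√1090/5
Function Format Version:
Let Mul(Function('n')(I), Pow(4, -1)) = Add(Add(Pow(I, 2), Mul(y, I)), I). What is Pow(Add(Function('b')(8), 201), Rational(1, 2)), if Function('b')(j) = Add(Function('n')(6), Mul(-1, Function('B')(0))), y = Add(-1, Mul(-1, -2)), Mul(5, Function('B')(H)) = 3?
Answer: Mul(Rational(3, 5), Pow(1090, Rational(1, 2))) ≈ 19.809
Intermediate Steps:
Function('B')(H) = Rational(3, 5) (Function('B')(H) = Mul(Rational(1, 5), 3) = Rational(3, 5))
y = 1 (y = Add(-1, 2) = 1)
Function('n')(I) = Add(Mul(4, Pow(I, 2)), Mul(8, I)) (Function('n')(I) = Mul(4, Add(Add(Pow(I, 2), Mul(1, I)), I)) = Mul(4, Add(Add(Pow(I, 2), I), I)) = Mul(4, Add(Add(I, Pow(I, 2)), I)) = Mul(4, Add(Pow(I, 2), Mul(2, I))) = Add(Mul(4, Pow(I, 2)), Mul(8, I)))
Function('b')(j) = Rational(957, 5) (Function('b')(j) = Add(Mul(4, 6, Add(2, 6)), Mul(-1, Rational(3, 5))) = Add(Mul(4, 6, 8), Rational(-3, 5)) = Add(192, Rational(-3, 5)) = Rational(957, 5))
Pow(Add(Function('b')(8), 201), Rational(1, 2)) = Pow(Add(Rational(957, 5), 201), Rational(1, 2)) = Pow(Rational(1962, 5), Rational(1, 2)) = Mul(Rational(3, 5), Pow(1090, Rational(1, 2)))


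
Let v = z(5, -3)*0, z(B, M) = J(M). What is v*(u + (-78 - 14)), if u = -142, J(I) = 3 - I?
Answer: 0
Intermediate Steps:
z(B, M) = 3 - M
v = 0 (v = (3 - 1*(-3))*0 = (3 + 3)*0 = 6*0 = 0)
v*(u + (-78 - 14)) = 0*(-142 + (-78 - 14)) = 0*(-142 - 92) = 0*(-234) = 0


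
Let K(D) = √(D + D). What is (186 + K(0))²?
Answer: 34596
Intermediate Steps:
K(D) = √2*√D (K(D) = √(2*D) = √2*√D)
(186 + K(0))² = (186 + √2*√0)² = (186 + √2*0)² = (186 + 0)² = 186² = 34596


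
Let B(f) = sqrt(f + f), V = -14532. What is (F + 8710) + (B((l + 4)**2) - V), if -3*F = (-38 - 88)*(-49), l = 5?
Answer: 21184 + 9*sqrt(2) ≈ 21197.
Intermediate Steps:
B(f) = sqrt(2)*sqrt(f) (B(f) = sqrt(2*f) = sqrt(2)*sqrt(f))
F = -2058 (F = -(-38 - 88)*(-49)/3 = -(-42)*(-49) = -1/3*6174 = -2058)
(F + 8710) + (B((l + 4)**2) - V) = (-2058 + 8710) + (sqrt(2)*sqrt((5 + 4)**2) - 1*(-14532)) = 6652 + (sqrt(2)*sqrt(9**2) + 14532) = 6652 + (sqrt(2)*sqrt(81) + 14532) = 6652 + (sqrt(2)*9 + 14532) = 6652 + (9*sqrt(2) + 14532) = 6652 + (14532 + 9*sqrt(2)) = 21184 + 9*sqrt(2)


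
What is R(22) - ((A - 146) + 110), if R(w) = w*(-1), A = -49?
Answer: 63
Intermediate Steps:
R(w) = -w
R(22) - ((A - 146) + 110) = -1*22 - ((-49 - 146) + 110) = -22 - (-195 + 110) = -22 - 1*(-85) = -22 + 85 = 63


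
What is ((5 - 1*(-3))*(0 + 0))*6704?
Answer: 0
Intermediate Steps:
((5 - 1*(-3))*(0 + 0))*6704 = ((5 + 3)*0)*6704 = (8*0)*6704 = 0*6704 = 0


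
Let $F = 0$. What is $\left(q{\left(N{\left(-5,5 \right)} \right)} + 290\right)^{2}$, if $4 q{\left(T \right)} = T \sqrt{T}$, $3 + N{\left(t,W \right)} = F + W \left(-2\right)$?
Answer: $\frac{1343403}{16} - 1885 i \sqrt{13} \approx 83963.0 - 6796.5 i$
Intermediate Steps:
$N{\left(t,W \right)} = -3 - 2 W$ ($N{\left(t,W \right)} = -3 + \left(0 + W \left(-2\right)\right) = -3 + \left(0 - 2 W\right) = -3 - 2 W$)
$q{\left(T \right)} = \frac{T^{\frac{3}{2}}}{4}$ ($q{\left(T \right)} = \frac{T \sqrt{T}}{4} = \frac{T^{\frac{3}{2}}}{4}$)
$\left(q{\left(N{\left(-5,5 \right)} \right)} + 290\right)^{2} = \left(\frac{\left(-3 - 10\right)^{\frac{3}{2}}}{4} + 290\right)^{2} = \left(\frac{\left(-13\right)^{\frac{3}{2}}}{4} + 290\right)^{2} = \left(\frac{\left(-13\right) i \sqrt{13}}{4} + 290\right)^{2} = \left(- \frac{13 i \sqrt{13}}{4} + 290\right)^{2} = \left(290 - \frac{13 i \sqrt{13}}{4}\right)^{2}$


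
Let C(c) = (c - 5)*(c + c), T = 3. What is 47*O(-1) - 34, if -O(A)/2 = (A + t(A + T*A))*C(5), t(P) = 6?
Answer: -34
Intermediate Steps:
C(c) = 2*c*(-5 + c) (C(c) = (-5 + c)*(2*c) = 2*c*(-5 + c))
O(A) = 0 (O(A) = -2*(A + 6)*2*5*(-5 + 5) = -2*(6 + A)*2*5*0 = -2*(6 + A)*0 = -2*0 = 0)
47*O(-1) - 34 = 47*0 - 34 = 0 - 34 = -34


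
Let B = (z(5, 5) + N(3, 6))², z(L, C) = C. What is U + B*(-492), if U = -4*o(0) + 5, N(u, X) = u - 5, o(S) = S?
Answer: -4423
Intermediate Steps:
N(u, X) = -5 + u
U = 5 (U = -4*0 + 5 = 0 + 5 = 5)
B = 9 (B = (5 + (-5 + 3))² = (5 - 2)² = 3² = 9)
U + B*(-492) = 5 + 9*(-492) = 5 - 4428 = -4423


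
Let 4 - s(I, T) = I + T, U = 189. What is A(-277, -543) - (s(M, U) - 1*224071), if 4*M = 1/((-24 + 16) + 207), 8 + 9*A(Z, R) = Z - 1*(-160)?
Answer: 1606470493/7164 ≈ 2.2424e+5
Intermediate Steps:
A(Z, R) = 152/9 + Z/9 (A(Z, R) = -8/9 + (Z - 1*(-160))/9 = -8/9 + (Z + 160)/9 = -8/9 + (160 + Z)/9 = -8/9 + (160/9 + Z/9) = 152/9 + Z/9)
M = 1/796 (M = 1/(4*((-24 + 16) + 207)) = 1/(4*(-8 + 207)) = (¼)/199 = (¼)*(1/199) = 1/796 ≈ 0.0012563)
s(I, T) = 4 - I - T (s(I, T) = 4 - (I + T) = 4 + (-I - T) = 4 - I - T)
A(-277, -543) - (s(M, U) - 1*224071) = (152/9 + (⅑)*(-277)) - ((4 - 1*1/796 - 1*189) - 1*224071) = (152/9 - 277/9) - ((4 - 1/796 - 189) - 224071) = -125/9 - (-147261/796 - 224071) = -125/9 - 1*(-178507777/796) = -125/9 + 178507777/796 = 1606470493/7164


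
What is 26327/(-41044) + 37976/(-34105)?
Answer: -2456569279/1399805620 ≈ -1.7549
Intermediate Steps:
26327/(-41044) + 37976/(-34105) = 26327*(-1/41044) + 37976*(-1/34105) = -26327/41044 - 37976/34105 = -2456569279/1399805620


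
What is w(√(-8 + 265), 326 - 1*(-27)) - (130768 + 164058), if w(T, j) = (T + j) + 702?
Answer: -293771 + √257 ≈ -2.9376e+5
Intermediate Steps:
w(T, j) = 702 + T + j
w(√(-8 + 265), 326 - 1*(-27)) - (130768 + 164058) = (702 + √(-8 + 265) + (326 - 1*(-27))) - (130768 + 164058) = (702 + √257 + (326 + 27)) - 1*294826 = (702 + √257 + 353) - 294826 = (1055 + √257) - 294826 = -293771 + √257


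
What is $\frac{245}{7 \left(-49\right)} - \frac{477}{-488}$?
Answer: $\frac{899}{3416} \approx 0.26317$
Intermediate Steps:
$\frac{245}{7 \left(-49\right)} - \frac{477}{-488} = \frac{245}{-343} - - \frac{477}{488} = 245 \left(- \frac{1}{343}\right) + \frac{477}{488} = - \frac{5}{7} + \frac{477}{488} = \frac{899}{3416}$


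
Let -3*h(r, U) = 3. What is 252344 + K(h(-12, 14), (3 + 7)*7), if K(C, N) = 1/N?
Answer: 17664081/70 ≈ 2.5234e+5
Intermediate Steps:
h(r, U) = -1 (h(r, U) = -1/3*3 = -1)
252344 + K(h(-12, 14), (3 + 7)*7) = 252344 + 1/((3 + 7)*7) = 252344 + 1/(10*7) = 252344 + 1/70 = 17664081/70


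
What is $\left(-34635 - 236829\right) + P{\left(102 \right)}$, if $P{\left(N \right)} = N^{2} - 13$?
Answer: $-261073$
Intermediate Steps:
$P{\left(N \right)} = -13 + N^{2}$
$\left(-34635 - 236829\right) + P{\left(102 \right)} = \left(-34635 - 236829\right) - \left(13 - 102^{2}\right) = -271464 + \left(-13 + 10404\right) = -271464 + 10391 = -261073$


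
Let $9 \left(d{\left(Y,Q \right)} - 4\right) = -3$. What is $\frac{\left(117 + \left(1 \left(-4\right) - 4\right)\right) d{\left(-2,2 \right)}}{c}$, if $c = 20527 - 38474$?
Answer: $- \frac{1199}{53841} \approx -0.022269$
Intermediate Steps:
$d{\left(Y,Q \right)} = \frac{11}{3}$ ($d{\left(Y,Q \right)} = 4 + \frac{1}{9} \left(-3\right) = 4 - \frac{1}{3} = \frac{11}{3}$)
$c = -17947$ ($c = 20527 - 38474 = -17947$)
$\frac{\left(117 + \left(1 \left(-4\right) - 4\right)\right) d{\left(-2,2 \right)}}{c} = \frac{\left(117 + \left(1 \left(-4\right) - 4\right)\right) \frac{11}{3}}{-17947} = \left(117 - 8\right) \frac{11}{3} \left(- \frac{1}{17947}\right) = 109 \cdot \frac{11}{3} \left(- \frac{1}{17947}\right) = \frac{1199}{3} \left(- \frac{1}{17947}\right) = - \frac{1199}{53841}$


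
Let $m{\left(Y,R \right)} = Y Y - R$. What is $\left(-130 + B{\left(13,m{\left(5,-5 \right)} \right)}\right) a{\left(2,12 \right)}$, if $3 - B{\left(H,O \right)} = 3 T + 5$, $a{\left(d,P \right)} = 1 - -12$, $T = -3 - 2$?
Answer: $-1521$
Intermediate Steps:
$m{\left(Y,R \right)} = Y^{2} - R$
$T = -5$ ($T = -3 - 2 = -5$)
$a{\left(d,P \right)} = 13$ ($a{\left(d,P \right)} = 1 + 12 = 13$)
$B{\left(H,O \right)} = 13$ ($B{\left(H,O \right)} = 3 - \left(3 \left(-5\right) + 5\right) = 3 - \left(-15 + 5\right) = 3 - -10 = 3 + 10 = 13$)
$\left(-130 + B{\left(13,m{\left(5,-5 \right)} \right)}\right) a{\left(2,12 \right)} = \left(-130 + 13\right) 13 = \left(-117\right) 13 = -1521$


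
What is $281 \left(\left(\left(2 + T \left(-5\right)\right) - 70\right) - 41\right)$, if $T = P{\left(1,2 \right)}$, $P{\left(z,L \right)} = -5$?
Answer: $-23604$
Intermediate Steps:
$T = -5$
$281 \left(\left(\left(2 + T \left(-5\right)\right) - 70\right) - 41\right) = 281 \left(\left(\left(2 - -25\right) - 70\right) - 41\right) = 281 \left(\left(\left(2 + 25\right) - 70\right) - 41\right) = 281 \left(\left(27 - 70\right) - 41\right) = 281 \left(-43 - 41\right) = 281 \left(-84\right) = -23604$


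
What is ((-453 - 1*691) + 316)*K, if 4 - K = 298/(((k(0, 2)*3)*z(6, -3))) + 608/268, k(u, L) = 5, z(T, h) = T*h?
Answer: -2359156/1005 ≈ -2347.4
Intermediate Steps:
K = 25643/9045 (K = 4 - (298/(((5*3)*(6*(-3)))) + 608/268) = 4 - (298/((15*(-18))) + 608*(1/268)) = 4 - (298/(-270) + 152/67) = 4 - (298*(-1/270) + 152/67) = 4 - (-149/135 + 152/67) = 4 - 1*10537/9045 = 4 - 10537/9045 = 25643/9045 ≈ 2.8350)
((-453 - 1*691) + 316)*K = ((-453 - 1*691) + 316)*(25643/9045) = ((-453 - 691) + 316)*(25643/9045) = (-1144 + 316)*(25643/9045) = -828*25643/9045 = -2359156/1005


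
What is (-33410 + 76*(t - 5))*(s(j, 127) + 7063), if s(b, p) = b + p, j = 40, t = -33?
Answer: -262434540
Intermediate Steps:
(-33410 + 76*(t - 5))*(s(j, 127) + 7063) = (-33410 + 76*(-33 - 5))*((40 + 127) + 7063) = (-33410 + 76*(-38))*(167 + 7063) = (-33410 - 2888)*7230 = -36298*7230 = -262434540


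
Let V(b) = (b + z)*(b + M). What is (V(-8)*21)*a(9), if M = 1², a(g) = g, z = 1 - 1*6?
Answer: 17199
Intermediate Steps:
z = -5 (z = 1 - 6 = -5)
M = 1
V(b) = (1 + b)*(-5 + b) (V(b) = (b - 5)*(b + 1) = (-5 + b)*(1 + b) = (1 + b)*(-5 + b))
(V(-8)*21)*a(9) = ((-5 + (-8)² - 4*(-8))*21)*9 = ((-5 + 64 + 32)*21)*9 = (91*21)*9 = 1911*9 = 17199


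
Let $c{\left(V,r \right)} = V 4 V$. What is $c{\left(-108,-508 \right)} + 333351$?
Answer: $380007$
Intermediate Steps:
$c{\left(V,r \right)} = 4 V^{2}$ ($c{\left(V,r \right)} = 4 V V = 4 V^{2}$)
$c{\left(-108,-508 \right)} + 333351 = 4 \left(-108\right)^{2} + 333351 = 4 \cdot 11664 + 333351 = 46656 + 333351 = 380007$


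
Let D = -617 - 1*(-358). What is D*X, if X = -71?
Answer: 18389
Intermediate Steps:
D = -259 (D = -617 + 358 = -259)
D*X = -259*(-71) = 18389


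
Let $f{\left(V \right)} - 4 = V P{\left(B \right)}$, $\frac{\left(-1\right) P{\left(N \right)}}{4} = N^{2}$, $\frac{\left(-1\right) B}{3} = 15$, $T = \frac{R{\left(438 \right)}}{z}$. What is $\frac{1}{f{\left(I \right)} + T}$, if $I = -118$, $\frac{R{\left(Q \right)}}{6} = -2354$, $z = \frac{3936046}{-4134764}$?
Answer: $\frac{1968023}{1910243958860} \approx 1.0302 \cdot 10^{-6}$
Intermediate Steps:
$z = - \frac{1968023}{2067382}$ ($z = 3936046 \left(- \frac{1}{4134764}\right) = - \frac{1968023}{2067382} \approx -0.95194$)
$R{\left(Q \right)} = -14124$ ($R{\left(Q \right)} = 6 \left(-2354\right) = -14124$)
$T = \frac{29199703368}{1968023}$ ($T = - \frac{14124}{- \frac{1968023}{2067382}} = \left(-14124\right) \left(- \frac{2067382}{1968023}\right) = \frac{29199703368}{1968023} \approx 14837.0$)
$B = -45$ ($B = \left(-3\right) 15 = -45$)
$P{\left(N \right)} = - 4 N^{2}$
$f{\left(V \right)} = 4 - 8100 V$ ($f{\left(V \right)} = 4 + V \left(- 4 \left(-45\right)^{2}\right) = 4 + V \left(\left(-4\right) 2025\right) = 4 + V \left(-8100\right) = 4 - 8100 V$)
$\frac{1}{f{\left(I \right)} + T} = \frac{1}{\left(4 - -955800\right) + \frac{29199703368}{1968023}} = \frac{1}{\left(4 + 955800\right) + \frac{29199703368}{1968023}} = \frac{1}{955804 + \frac{29199703368}{1968023}} = \frac{1}{\frac{1910243958860}{1968023}} = \frac{1968023}{1910243958860}$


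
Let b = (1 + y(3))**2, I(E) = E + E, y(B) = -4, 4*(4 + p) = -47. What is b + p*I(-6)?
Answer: 198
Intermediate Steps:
p = -63/4 (p = -4 + (1/4)*(-47) = -4 - 47/4 = -63/4 ≈ -15.750)
I(E) = 2*E
b = 9 (b = (1 - 4)**2 = (-3)**2 = 9)
b + p*I(-6) = 9 - 63*(-6)/2 = 9 - 63/4*(-12) = 9 + 189 = 198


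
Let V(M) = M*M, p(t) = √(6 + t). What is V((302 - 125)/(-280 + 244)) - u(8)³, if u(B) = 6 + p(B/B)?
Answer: -45767/144 - 115*√7 ≈ -622.09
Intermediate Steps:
V(M) = M²
u(B) = 6 + √7 (u(B) = 6 + √(6 + B/B) = 6 + √(6 + 1) = 6 + √7)
V((302 - 125)/(-280 + 244)) - u(8)³ = ((302 - 125)/(-280 + 244))² - (6 + √7)³ = (177/(-36))² - (6 + √7)³ = (177*(-1/36))² - (6 + √7)³ = (-59/12)² - (6 + √7)³ = 3481/144 - (6 + √7)³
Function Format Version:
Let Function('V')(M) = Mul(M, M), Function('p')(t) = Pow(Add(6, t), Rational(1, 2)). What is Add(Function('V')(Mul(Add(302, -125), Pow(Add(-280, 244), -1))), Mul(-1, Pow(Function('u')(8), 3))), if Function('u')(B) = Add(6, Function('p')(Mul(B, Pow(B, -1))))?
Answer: Add(Rational(-45767, 144), Mul(-115, Pow(7, Rational(1, 2)))) ≈ -622.09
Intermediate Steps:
Function('V')(M) = Pow(M, 2)
Function('u')(B) = Add(6, Pow(7, Rational(1, 2))) (Function('u')(B) = Add(6, Pow(Add(6, Mul(B, Pow(B, -1))), Rational(1, 2))) = Add(6, Pow(Add(6, 1), Rational(1, 2))) = Add(6, Pow(7, Rational(1, 2))))
Add(Function('V')(Mul(Add(302, -125), Pow(Add(-280, 244), -1))), Mul(-1, Pow(Function('u')(8), 3))) = Add(Pow(Mul(Add(302, -125), Pow(Add(-280, 244), -1)), 2), Mul(-1, Pow(Add(6, Pow(7, Rational(1, 2))), 3))) = Add(Pow(Mul(177, Pow(-36, -1)), 2), Mul(-1, Pow(Add(6, Pow(7, Rational(1, 2))), 3))) = Add(Pow(Mul(177, Rational(-1, 36)), 2), Mul(-1, Pow(Add(6, Pow(7, Rational(1, 2))), 3))) = Add(Pow(Rational(-59, 12), 2), Mul(-1, Pow(Add(6, Pow(7, Rational(1, 2))), 3))) = Add(Rational(3481, 144), Mul(-1, Pow(Add(6, Pow(7, Rational(1, 2))), 3)))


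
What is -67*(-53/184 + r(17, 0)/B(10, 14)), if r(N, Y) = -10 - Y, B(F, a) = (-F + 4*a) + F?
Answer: 40267/1288 ≈ 31.263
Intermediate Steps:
B(F, a) = 4*a
-67*(-53/184 + r(17, 0)/B(10, 14)) = -67*(-53/184 + (-10 - 1*0)/((4*14))) = -67*(-53*1/184 + (-10 + 0)/56) = -67*(-53/184 - 10*1/56) = -67*(-53/184 - 5/28) = -67*(-601/1288) = 40267/1288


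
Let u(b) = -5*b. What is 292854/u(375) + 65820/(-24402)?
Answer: -403868656/2541875 ≈ -158.89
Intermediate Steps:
292854/u(375) + 65820/(-24402) = 292854/((-5*375)) + 65820/(-24402) = 292854/(-1875) + 65820*(-1/24402) = 292854*(-1/1875) - 10970/4067 = -97618/625 - 10970/4067 = -403868656/2541875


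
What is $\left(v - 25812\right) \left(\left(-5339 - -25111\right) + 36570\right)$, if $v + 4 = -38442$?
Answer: $-3620424236$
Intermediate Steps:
$v = -38446$ ($v = -4 - 38442 = -38446$)
$\left(v - 25812\right) \left(\left(-5339 - -25111\right) + 36570\right) = \left(-38446 - 25812\right) \left(\left(-5339 - -25111\right) + 36570\right) = - 64258 \left(\left(-5339 + 25111\right) + 36570\right) = - 64258 \left(19772 + 36570\right) = \left(-64258\right) 56342 = -3620424236$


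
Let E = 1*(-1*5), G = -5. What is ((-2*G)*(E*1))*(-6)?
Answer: 300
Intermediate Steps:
E = -5 (E = 1*(-5) = -5)
((-2*G)*(E*1))*(-6) = ((-2*(-5))*(-5*1))*(-6) = (10*(-5))*(-6) = -50*(-6) = 300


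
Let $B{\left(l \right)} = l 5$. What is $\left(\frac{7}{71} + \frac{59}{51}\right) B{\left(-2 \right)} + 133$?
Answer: $\frac{436133}{3621} \approx 120.45$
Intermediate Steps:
$B{\left(l \right)} = 5 l$
$\left(\frac{7}{71} + \frac{59}{51}\right) B{\left(-2 \right)} + 133 = \left(\frac{7}{71} + \frac{59}{51}\right) 5 \left(-2\right) + 133 = \left(7 \cdot \frac{1}{71} + 59 \cdot \frac{1}{51}\right) \left(-10\right) + 133 = \left(\frac{7}{71} + \frac{59}{51}\right) \left(-10\right) + 133 = \frac{4546}{3621} \left(-10\right) + 133 = - \frac{45460}{3621} + 133 = \frac{436133}{3621}$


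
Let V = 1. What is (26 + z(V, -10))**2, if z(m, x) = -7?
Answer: 361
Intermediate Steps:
(26 + z(V, -10))**2 = (26 - 7)**2 = 19**2 = 361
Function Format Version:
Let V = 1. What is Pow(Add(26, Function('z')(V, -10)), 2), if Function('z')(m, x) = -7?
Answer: 361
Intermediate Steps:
Pow(Add(26, Function('z')(V, -10)), 2) = Pow(Add(26, -7), 2) = Pow(19, 2) = 361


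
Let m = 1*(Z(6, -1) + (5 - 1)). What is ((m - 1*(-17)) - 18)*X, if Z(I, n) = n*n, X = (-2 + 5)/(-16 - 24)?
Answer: -3/10 ≈ -0.30000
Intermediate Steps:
X = -3/40 (X = 3/(-40) = 3*(-1/40) = -3/40 ≈ -0.075000)
Z(I, n) = n²
m = 5 (m = 1*((-1)² + (5 - 1)) = 1*(1 + 4) = 1*5 = 5)
((m - 1*(-17)) - 18)*X = ((5 - 1*(-17)) - 18)*(-3/40) = ((5 + 17) - 18)*(-3/40) = (22 - 18)*(-3/40) = 4*(-3/40) = -3/10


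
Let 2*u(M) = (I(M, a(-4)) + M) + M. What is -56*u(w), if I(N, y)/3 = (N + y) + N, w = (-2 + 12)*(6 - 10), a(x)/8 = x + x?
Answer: 14336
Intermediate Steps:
a(x) = 16*x (a(x) = 8*(x + x) = 8*(2*x) = 16*x)
w = -40 (w = 10*(-4) = -40)
I(N, y) = 3*y + 6*N (I(N, y) = 3*((N + y) + N) = 3*(y + 2*N) = 3*y + 6*N)
u(M) = -96 + 4*M (u(M) = (((3*(16*(-4)) + 6*M) + M) + M)/2 = (((3*(-64) + 6*M) + M) + M)/2 = (((-192 + 6*M) + M) + M)/2 = ((-192 + 7*M) + M)/2 = (-192 + 8*M)/2 = -96 + 4*M)
-56*u(w) = -56*(-96 + 4*(-40)) = -56*(-96 - 160) = -56*(-256) = 14336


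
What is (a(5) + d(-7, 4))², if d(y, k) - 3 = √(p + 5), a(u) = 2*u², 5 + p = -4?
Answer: 2805 + 212*I ≈ 2805.0 + 212.0*I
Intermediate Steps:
p = -9 (p = -5 - 4 = -9)
d(y, k) = 3 + 2*I (d(y, k) = 3 + √(-9 + 5) = 3 + √(-4) = 3 + 2*I)
(a(5) + d(-7, 4))² = (2*5² + (3 + 2*I))² = (2*25 + (3 + 2*I))² = (50 + (3 + 2*I))² = (53 + 2*I)²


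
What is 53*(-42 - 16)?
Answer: -3074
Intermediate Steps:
53*(-42 - 16) = 53*(-58) = -3074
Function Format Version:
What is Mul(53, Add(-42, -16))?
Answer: -3074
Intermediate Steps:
Mul(53, Add(-42, -16)) = Mul(53, -58) = -3074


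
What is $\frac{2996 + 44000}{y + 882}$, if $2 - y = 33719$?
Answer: $- \frac{46996}{32835} \approx -1.4313$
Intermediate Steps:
$y = -33717$ ($y = 2 - 33719 = -33717$)
$\frac{2996 + 44000}{y + 882} = \frac{2996 + 44000}{-33717 + 882} = \frac{46996}{-32835} = 46996 \left(- \frac{1}{32835}\right) = - \frac{46996}{32835}$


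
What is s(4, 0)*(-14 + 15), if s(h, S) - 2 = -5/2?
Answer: -½ ≈ -0.50000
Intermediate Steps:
s(h, S) = -½ (s(h, S) = 2 - 5/2 = -½)
s(4, 0)*(-14 + 15) = -(-14 + 15)/2 = -½*1 = -½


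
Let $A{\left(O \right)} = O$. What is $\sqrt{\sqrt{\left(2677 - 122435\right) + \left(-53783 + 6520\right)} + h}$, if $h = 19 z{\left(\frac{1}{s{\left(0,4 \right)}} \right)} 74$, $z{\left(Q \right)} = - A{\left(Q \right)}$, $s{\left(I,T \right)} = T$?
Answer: $\frac{\sqrt{-1406 + 4 i \sqrt{167021}}}{2} \approx 9.6837 + 21.102 i$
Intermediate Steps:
$z{\left(Q \right)} = - Q$
$h = - \frac{703}{2}$ ($h = 19 \left(- \frac{1}{4}\right) 74 = \left(- \frac{19}{4}\right) 74 = - \frac{703}{2} \approx -351.5$)
$\sqrt{\sqrt{\left(2677 - 122435\right) + \left(-53783 + 6520\right)} + h} = \sqrt{\sqrt{\left(2677 - 122435\right) + \left(-53783 + 6520\right)} - \frac{703}{2}} = \sqrt{\sqrt{\left(2677 - 122435\right) - 47263} - \frac{703}{2}} = \sqrt{\sqrt{-119758 - 47263} - \frac{703}{2}} = \sqrt{\sqrt{-167021} - \frac{703}{2}} = \sqrt{i \sqrt{167021} - \frac{703}{2}} = \sqrt{- \frac{703}{2} + i \sqrt{167021}}$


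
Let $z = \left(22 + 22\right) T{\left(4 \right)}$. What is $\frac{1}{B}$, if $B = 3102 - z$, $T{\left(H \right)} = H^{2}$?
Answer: $\frac{1}{2398} \approx 0.00041701$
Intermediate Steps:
$z = 704$ ($z = \left(22 + 22\right) 4^{2} = 44 \cdot 16 = 704$)
$B = 2398$ ($B = 3102 - 704 = 2398$)
$\frac{1}{B} = \frac{1}{2398}$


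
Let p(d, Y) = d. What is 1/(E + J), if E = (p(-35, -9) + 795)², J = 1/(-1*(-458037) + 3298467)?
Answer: 3756504/2169756710401 ≈ 1.7313e-6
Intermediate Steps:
J = 1/3756504 (J = 1/(458037 + 3298467) = 1/3756504 ≈ 2.6621e-7)
E = 577600 (E = (-35 + 795)² = 760² = 577600)
1/(E + J) = 1/(577600 + 1/3756504) = 1/(2169756710401/3756504) = 3756504/2169756710401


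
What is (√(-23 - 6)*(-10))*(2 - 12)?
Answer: 100*I*√29 ≈ 538.52*I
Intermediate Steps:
(√(-23 - 6)*(-10))*(2 - 12) = (√(-29)*(-10))*(-10) = ((I*√29)*(-10))*(-10) = -10*I*√29*(-10) = 100*I*√29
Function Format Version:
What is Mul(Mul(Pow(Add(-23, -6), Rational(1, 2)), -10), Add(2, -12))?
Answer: Mul(100, I, Pow(29, Rational(1, 2))) ≈ Mul(538.52, I)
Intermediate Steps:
Mul(Mul(Pow(Add(-23, -6), Rational(1, 2)), -10), Add(2, -12)) = Mul(Mul(Pow(-29, Rational(1, 2)), -10), -10) = Mul(Mul(Mul(I, Pow(29, Rational(1, 2))), -10), -10) = Mul(Mul(-10, I, Pow(29, Rational(1, 2))), -10) = Mul(100, I, Pow(29, Rational(1, 2)))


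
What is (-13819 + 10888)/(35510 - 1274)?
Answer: -977/11412 ≈ -0.085612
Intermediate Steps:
(-13819 + 10888)/(35510 - 1274) = -2931/34236 = -2931*1/34236 = -977/11412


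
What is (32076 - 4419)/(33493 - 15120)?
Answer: 27657/18373 ≈ 1.5053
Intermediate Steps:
(32076 - 4419)/(33493 - 15120) = 27657/18373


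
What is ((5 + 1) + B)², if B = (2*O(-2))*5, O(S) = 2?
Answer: 676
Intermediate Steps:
B = 20 (B = (2*2)*5 = 4*5 = 20)
((5 + 1) + B)² = ((5 + 1) + 20)² = (6 + 20)² = 26² = 676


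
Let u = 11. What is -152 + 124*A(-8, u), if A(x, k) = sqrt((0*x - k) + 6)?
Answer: -152 + 124*I*sqrt(5) ≈ -152.0 + 277.27*I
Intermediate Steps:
A(x, k) = sqrt(6 - k) (A(x, k) = sqrt((0 - k) + 6) = sqrt(-k + 6) = sqrt(6 - k))
-152 + 124*A(-8, u) = -152 + 124*sqrt(6 - 1*11) = -152 + 124*sqrt(6 - 11) = -152 + 124*sqrt(-5) = -152 + 124*(I*sqrt(5)) = -152 + 124*I*sqrt(5)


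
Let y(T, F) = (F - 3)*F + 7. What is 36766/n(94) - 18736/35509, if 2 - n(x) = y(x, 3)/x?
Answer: 122715854820/6427129 ≈ 19093.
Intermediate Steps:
y(T, F) = 7 + F*(-3 + F) (y(T, F) = (-3 + F)*F + 7 = F*(-3 + F) + 7 = 7 + F*(-3 + F))
n(x) = 2 - 7/x (n(x) = 2 - (7 + 3**2 - 3*3)/x = 2 - (7 + 9 - 9)/x = 2 - 7/x)
36766/n(94) - 18736/35509 = 36766/(2 - 7/94) - 18736/35509 = 36766/(181/94) - 18736/35509 = 36766*(94/181) - 18736/35509 = 3456004/181 - 18736/35509 = 122715854820/6427129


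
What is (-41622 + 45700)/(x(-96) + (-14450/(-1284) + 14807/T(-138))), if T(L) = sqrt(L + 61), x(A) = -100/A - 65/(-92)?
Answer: 1582537700516080/84989082017343981 + 23405477151415424*I*sqrt(77)/84989082017343981 ≈ 0.01862 + 2.4166*I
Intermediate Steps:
x(A) = 65/92 - 100/A (x(A) = -100/A - 65*(-1/92) = -100/A + 65/92 = 65/92 - 100/A)
T(L) = sqrt(61 + L)
(-41622 + 45700)/(x(-96) + (-14450/(-1284) + 14807/T(-138))) = (-41622 + 45700)/((65/92 - 100/(-96)) + (-14450/(-1284) + 14807/(sqrt(61 - 138)))) = 4078/((65/92 - 100*(-1/96)) + (-14450*(-1/1284) + 14807/(sqrt(-77)))) = 4078/((65/92 + 25/24) + (7225/642 + 14807/((I*sqrt(77))))) = 4078/(965/552 + (7225/642 + 14807*(-I*sqrt(77)/77))) = 4078/(965/552 + (7225/642 - 14807*I*sqrt(77)/77)) = 4078/(255985/19688 - 14807*I*sqrt(77)/77)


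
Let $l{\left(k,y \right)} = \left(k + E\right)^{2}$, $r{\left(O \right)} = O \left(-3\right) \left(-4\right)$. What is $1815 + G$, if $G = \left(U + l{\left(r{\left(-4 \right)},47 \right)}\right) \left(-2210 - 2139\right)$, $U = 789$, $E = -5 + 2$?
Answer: $-14741295$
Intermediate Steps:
$E = -3$
$r{\left(O \right)} = 12 O$ ($r{\left(O \right)} = - 3 O \left(-4\right) = 12 O$)
$l{\left(k,y \right)} = \left(-3 + k\right)^{2}$ ($l{\left(k,y \right)} = \left(k - 3\right)^{2} = \left(-3 + k\right)^{2}$)
$G = -14743110$ ($G = \left(789 + \left(-3 + 12 \left(-4\right)\right)^{2}\right) \left(-2210 - 2139\right) = \left(789 + \left(-3 - 48\right)^{2}\right) \left(-4349\right) = \left(789 + \left(-51\right)^{2}\right) \left(-4349\right) = \left(789 + 2601\right) \left(-4349\right) = 3390 \left(-4349\right) = -14743110$)
$1815 + G = 1815 - 14743110 = -14741295$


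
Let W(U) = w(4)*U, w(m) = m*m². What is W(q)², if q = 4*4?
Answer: 1048576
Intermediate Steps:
w(m) = m³
q = 16
W(U) = 64*U (W(U) = 4³*U = 64*U)
W(q)² = (64*16)² = 1024² = 1048576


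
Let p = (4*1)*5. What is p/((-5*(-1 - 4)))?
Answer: ⅘ ≈ 0.80000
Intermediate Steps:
p = 20 (p = 4*5 = 20)
p/((-5*(-1 - 4))) = 20/((-5*(-1 - 4))) = 20/((-5*(-5))) = 20/25 = 20*(1/25) = ⅘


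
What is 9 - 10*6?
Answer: -51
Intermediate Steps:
9 - 10*6 = 9 - 60 = -51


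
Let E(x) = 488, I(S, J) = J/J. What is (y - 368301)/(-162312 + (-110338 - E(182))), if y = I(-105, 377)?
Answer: 184150/136569 ≈ 1.3484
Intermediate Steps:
I(S, J) = 1
y = 1
(y - 368301)/(-162312 + (-110338 - E(182))) = (1 - 368301)/(-162312 + (-110338 - 1*488)) = -368300/(-162312 + (-110338 - 488)) = -368300/(-162312 - 110826) = -368300/(-273138) = -368300*(-1/273138) = 184150/136569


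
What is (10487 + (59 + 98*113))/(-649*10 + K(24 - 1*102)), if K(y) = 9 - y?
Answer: -21620/6403 ≈ -3.3765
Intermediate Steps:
(10487 + (59 + 98*113))/(-649*10 + K(24 - 1*102)) = (10487 + (59 + 98*113))/(-649*10 + (9 - (24 - 1*102))) = (10487 + (59 + 11074))/(-6490 + (9 - (24 - 102))) = (10487 + 11133)/(-6490 + (9 - 1*(-78))) = 21620/(-6490 + (9 + 78)) = 21620/(-6490 + 87) = 21620/(-6403) = 21620*(-1/6403) = -21620/6403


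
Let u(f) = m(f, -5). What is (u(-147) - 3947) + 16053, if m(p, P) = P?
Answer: 12101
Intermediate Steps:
u(f) = -5
(u(-147) - 3947) + 16053 = (-5 - 3947) + 16053 = -3952 + 16053 = 12101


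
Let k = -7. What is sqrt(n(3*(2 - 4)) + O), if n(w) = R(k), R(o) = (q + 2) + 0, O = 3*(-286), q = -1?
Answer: I*sqrt(857) ≈ 29.275*I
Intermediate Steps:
O = -858
R(o) = 1 (R(o) = (-1 + 2) + 0 = 1 + 0 = 1)
n(w) = 1
sqrt(n(3*(2 - 4)) + O) = sqrt(1 - 858) = sqrt(-857) = I*sqrt(857)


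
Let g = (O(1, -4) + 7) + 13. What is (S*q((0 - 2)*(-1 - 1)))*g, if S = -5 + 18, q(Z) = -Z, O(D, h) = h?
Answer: -832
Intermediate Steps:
S = 13
g = 16 (g = (-4 + 7) + 13 = 3 + 13 = 16)
(S*q((0 - 2)*(-1 - 1)))*g = (13*(-(0 - 2)*(-1 - 1)))*16 = (13*(-(-2)*(-2)))*16 = (13*(-1*4))*16 = (13*(-4))*16 = -52*16 = -832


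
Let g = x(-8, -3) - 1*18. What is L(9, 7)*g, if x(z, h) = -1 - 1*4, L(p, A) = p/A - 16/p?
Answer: 713/63 ≈ 11.317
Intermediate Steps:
L(p, A) = -16/p + p/A
x(z, h) = -5 (x(z, h) = -1 - 4 = -5)
g = -23 (g = -5 - 1*18 = -5 - 18 = -23)
L(9, 7)*g = (-16/9 + 9/7)*(-23) = -31/63*(-23) = 713/63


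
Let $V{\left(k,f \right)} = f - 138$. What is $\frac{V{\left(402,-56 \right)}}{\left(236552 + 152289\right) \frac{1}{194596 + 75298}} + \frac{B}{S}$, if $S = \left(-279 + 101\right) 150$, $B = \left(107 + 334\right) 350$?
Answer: $- \frac{109214573}{777682} \approx -140.44$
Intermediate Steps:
$V{\left(k,f \right)} = -138 + f$ ($V{\left(k,f \right)} = f - 138 = -138 + f$)
$B = 154350$ ($B = 441 \cdot 350 = 154350$)
$S = -26700$ ($S = \left(-178\right) 150 = -26700$)
$\frac{V{\left(402,-56 \right)}}{\left(236552 + 152289\right) \frac{1}{194596 + 75298}} + \frac{B}{S} = \frac{-138 - 56}{\left(236552 + 152289\right) \frac{1}{194596 + 75298}} + \frac{154350}{-26700} = - \frac{194}{388841 \cdot \frac{1}{269894}} + 154350 \left(- \frac{1}{26700}\right) = - \frac{194}{388841 \cdot \frac{1}{269894}} - \frac{1029}{178} = - \frac{194}{\frac{388841}{269894}} - \frac{1029}{178} = \left(-194\right) \frac{269894}{388841} - \frac{1029}{178} = - \frac{52359436}{388841} - \frac{1029}{178} = - \frac{109214573}{777682}$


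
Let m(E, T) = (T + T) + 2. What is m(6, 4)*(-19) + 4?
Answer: -186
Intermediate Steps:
m(E, T) = 2 + 2*T (m(E, T) = 2*T + 2 = 2 + 2*T)
m(6, 4)*(-19) + 4 = (2 + 2*4)*(-19) + 4 = (2 + 8)*(-19) + 4 = 10*(-19) + 4 = -190 + 4 = -186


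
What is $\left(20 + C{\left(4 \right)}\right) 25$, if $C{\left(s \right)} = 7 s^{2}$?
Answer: $3300$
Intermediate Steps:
$\left(20 + C{\left(4 \right)}\right) 25 = \left(20 + 7 \cdot 4^{2}\right) 25 = \left(20 + 7 \cdot 16\right) 25 = \left(20 + 112\right) 25 = 132 \cdot 25 = 3300$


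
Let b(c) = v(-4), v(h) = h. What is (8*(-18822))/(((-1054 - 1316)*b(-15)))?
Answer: -6274/395 ≈ -15.884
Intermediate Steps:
b(c) = -4
(8*(-18822))/(((-1054 - 1316)*b(-15))) = (8*(-18822))/(((-1054 - 1316)*(-4))) = -150576/((-2370*(-4))) = -150576/9480 = -150576*1/9480 = -6274/395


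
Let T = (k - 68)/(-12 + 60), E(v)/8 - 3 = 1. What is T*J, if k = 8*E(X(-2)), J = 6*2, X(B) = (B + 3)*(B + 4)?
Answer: 47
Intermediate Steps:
X(B) = (3 + B)*(4 + B)
E(v) = 32 (E(v) = 24 + 8*1 = 24 + 8 = 32)
J = 12
k = 256 (k = 8*32 = 256)
T = 47/12 (T = (256 - 68)/(-12 + 60) = 188/48 = 188*(1/48) = 47/12 ≈ 3.9167)
T*J = (47/12)*12 = 47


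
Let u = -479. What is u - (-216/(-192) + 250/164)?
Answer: -157981/328 ≈ -481.65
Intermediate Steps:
u - (-216/(-192) + 250/164) = -479 - (-216/(-192) + 250/164) = -479 - (-216*(-1/192) + 250*(1/164)) = -479 - (9/8 + 125/82) = -479 - 1*869/328 = -479 - 869/328 = -157981/328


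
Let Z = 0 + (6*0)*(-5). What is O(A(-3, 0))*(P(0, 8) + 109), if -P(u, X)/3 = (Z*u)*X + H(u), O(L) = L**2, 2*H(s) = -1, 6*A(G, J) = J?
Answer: 0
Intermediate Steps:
A(G, J) = J/6
H(s) = -1/2 (H(s) = (1/2)*(-1) = -1/2)
Z = 0 (Z = 0 + 0*(-5) = 0 + 0 = 0)
P(u, X) = 3/2 (P(u, X) = -3*((0*u)*X - 1/2) = -3*(0*X - 1/2) = -3*(0 - 1/2) = -3*(-1/2) = 3/2)
O(A(-3, 0))*(P(0, 8) + 109) = ((1/6)*0)**2*(3/2 + 109) = 0**2*(221/2) = 0*(221/2) = 0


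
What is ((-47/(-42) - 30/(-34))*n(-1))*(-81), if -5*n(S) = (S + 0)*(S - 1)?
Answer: 38583/595 ≈ 64.845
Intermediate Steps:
n(S) = -S*(-1 + S)/5 (n(S) = -(S + 0)*(S - 1)/5 = -S*(-1 + S)/5)
((-47/(-42) - 30/(-34))*n(-1))*(-81) = ((-47/(-42) - 30/(-34))*((⅕)*(-1)*(1 - 1*(-1))))*(-81) = ((-47*(-1/42) - 30*(-1/34))*((⅕)*(-1)*(1 + 1)))*(-81) = ((47/42 + 15/17)*((⅕)*(-1)*2))*(-81) = ((1429/714)*(-⅖))*(-81) = -1429/1785*(-81) = 38583/595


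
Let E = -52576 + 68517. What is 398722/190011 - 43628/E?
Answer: -2304854/3610209 ≈ -0.63843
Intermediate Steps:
E = 15941
398722/190011 - 43628/E = 398722/190011 - 43628/15941 = 398722*(1/190011) - 43628*1/15941 = 398722/190011 - 52/19 = -2304854/3610209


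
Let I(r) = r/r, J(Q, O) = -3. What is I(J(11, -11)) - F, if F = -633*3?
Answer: 1900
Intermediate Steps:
I(r) = 1
F = -1899
I(J(11, -11)) - F = 1 - 1*(-1899) = 1 + 1899 = 1900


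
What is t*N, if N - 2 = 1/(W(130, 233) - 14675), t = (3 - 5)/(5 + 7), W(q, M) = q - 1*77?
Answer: -29243/87732 ≈ -0.33332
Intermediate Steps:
W(q, M) = -77 + q (W(q, M) = q - 77 = -77 + q)
t = -1/6 (t = -2/12 = -2*1/12 = -1/6 ≈ -0.16667)
N = 29243/14622 (N = 2 + 1/((-77 + 130) - 14675) = 2 + 1/(53 - 14675) = 2 + 1/(-14622) = 2 - 1/14622 = 29243/14622 ≈ 1.9999)
t*N = -1/6*29243/14622 = -29243/87732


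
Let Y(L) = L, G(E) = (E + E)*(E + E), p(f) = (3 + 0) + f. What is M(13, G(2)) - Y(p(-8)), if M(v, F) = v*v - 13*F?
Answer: -34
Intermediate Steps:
p(f) = 3 + f
G(E) = 4*E² (G(E) = (2*E)*(2*E) = 4*E²)
M(v, F) = v² - 13*F
M(13, G(2)) - Y(p(-8)) = (13² - 52*2²) - (3 - 8) = (169 - 52*4) - 1*(-5) = (169 - 13*16) + 5 = (169 - 208) + 5 = -39 + 5 = -34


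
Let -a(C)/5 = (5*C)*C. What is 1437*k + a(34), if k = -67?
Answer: -125179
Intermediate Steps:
a(C) = -25*C² (a(C) = -5*5*C*C = -25*C²)
1437*k + a(34) = 1437*(-67) - 25*34² = -96279 - 25*1156 = -96279 - 28900 = -125179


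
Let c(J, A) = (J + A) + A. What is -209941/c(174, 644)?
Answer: -209941/1462 ≈ -143.60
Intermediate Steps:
c(J, A) = J + 2*A (c(J, A) = (A + J) + A = J + 2*A)
-209941/c(174, 644) = -209941/(174 + 2*644) = -209941/(174 + 1288) = -209941/1462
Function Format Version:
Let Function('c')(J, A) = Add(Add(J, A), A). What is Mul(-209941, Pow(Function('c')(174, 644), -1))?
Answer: Rational(-209941, 1462) ≈ -143.60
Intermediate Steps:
Function('c')(J, A) = Add(J, Mul(2, A)) (Function('c')(J, A) = Add(Add(A, J), A) = Add(J, Mul(2, A)))
Mul(-209941, Pow(Function('c')(174, 644), -1)) = Mul(-209941, Pow(Add(174, Mul(2, 644)), -1)) = Mul(-209941, Pow(Add(174, 1288), -1)) = Mul(-209941, Pow(1462, -1)) = Mul(-209941, Rational(1, 1462)) = Rational(-209941, 1462)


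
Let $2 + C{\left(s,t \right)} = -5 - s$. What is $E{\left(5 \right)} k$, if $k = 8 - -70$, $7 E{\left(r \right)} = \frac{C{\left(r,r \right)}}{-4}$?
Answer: $\frac{234}{7} \approx 33.429$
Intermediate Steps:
$C{\left(s,t \right)} = -7 - s$ ($C{\left(s,t \right)} = -2 - \left(5 + s\right) = -7 - s$)
$E{\left(r \right)} = \frac{1}{4} + \frac{r}{28}$ ($E{\left(r \right)} = \frac{\left(-7 - r\right) \frac{1}{-4}}{7} = \frac{\left(-7 - r\right) \left(- \frac{1}{4}\right)}{7} = \frac{\frac{7}{4} + \frac{r}{4}}{7} = \frac{1}{4} + \frac{r}{28}$)
$k = 78$ ($k = 8 + 70 = 78$)
$E{\left(5 \right)} k = \left(\frac{1}{4} + \frac{1}{28} \cdot 5\right) 78 = \left(\frac{1}{4} + \frac{5}{28}\right) 78 = \frac{3}{7} \cdot 78 = \frac{234}{7}$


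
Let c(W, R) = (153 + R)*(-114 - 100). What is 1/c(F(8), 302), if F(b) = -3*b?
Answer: -1/97370 ≈ -1.0270e-5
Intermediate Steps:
c(W, R) = -32742 - 214*R (c(W, R) = (153 + R)*(-214) = -32742 - 214*R)
1/c(F(8), 302) = 1/(-32742 - 214*302) = 1/(-32742 - 64628) = 1/(-97370) = -1/97370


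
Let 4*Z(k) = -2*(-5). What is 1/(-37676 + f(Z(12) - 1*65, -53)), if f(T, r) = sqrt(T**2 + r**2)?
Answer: -150704/5677897043 - 2*sqrt(26861)/5677897043 ≈ -2.6600e-5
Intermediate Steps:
Z(k) = 5/2 (Z(k) = (-2*(-5))/4 = (1/4)*10 = 5/2)
1/(-37676 + f(Z(12) - 1*65, -53)) = 1/(-37676 + sqrt((5/2 - 1*65)**2 + (-53)**2)) = 1/(-37676 + sqrt((5/2 - 65)**2 + 2809)) = 1/(-37676 + sqrt((-125/2)**2 + 2809)) = 1/(-37676 + sqrt(15625/4 + 2809)) = 1/(-37676 + sqrt(26861/4)) = 1/(-37676 + sqrt(26861)/2)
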